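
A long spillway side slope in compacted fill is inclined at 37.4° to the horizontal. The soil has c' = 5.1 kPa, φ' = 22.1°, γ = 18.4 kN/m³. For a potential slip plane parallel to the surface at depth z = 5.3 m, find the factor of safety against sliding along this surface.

FS = 0.64

For an infinite slope with a slip plane parallel to the surface (no pore pressure): FS = [c' + γz cos²β tanφ'] / [γz sinβ cosβ].
γz = 18.4·5.3 = 97.52 kN/m²
Numerator = 5.1 + 97.52·cos²37.4°·tan22.1° = 5.1 + 97.52·0.6311·0.4061 = 30.091 kPa
Denominator = 97.52·sin37.4°·cos37.4° = 97.52·0.6074·0.7944 = 47.054 kPa
FS = 30.091 / 47.054 = 0.639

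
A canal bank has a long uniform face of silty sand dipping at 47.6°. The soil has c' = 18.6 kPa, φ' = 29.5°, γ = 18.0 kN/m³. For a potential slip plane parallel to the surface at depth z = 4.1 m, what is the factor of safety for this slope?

FS = 1.02

For an infinite slope with a slip plane parallel to the surface (no pore pressure): FS = [c' + γz cos²β tanφ'] / [γz sinβ cosβ].
γz = 18.0·4.1 = 73.80 kN/m²
Numerator = 18.6 + 73.80·cos²47.6°·tan29.5° = 18.6 + 73.80·0.4547·0.5658 = 37.585 kPa
Denominator = 73.80·sin47.6°·cos47.6° = 73.80·0.7385·0.6743 = 36.748 kPa
FS = 37.585 / 36.748 = 1.023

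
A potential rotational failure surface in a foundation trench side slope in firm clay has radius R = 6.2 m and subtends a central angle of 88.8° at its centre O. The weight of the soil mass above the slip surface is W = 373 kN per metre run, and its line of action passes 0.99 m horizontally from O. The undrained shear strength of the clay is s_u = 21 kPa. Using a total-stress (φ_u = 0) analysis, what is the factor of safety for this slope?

Taking moments about the centre O, the resisting moment is provided by the undrained shear strength acting along the arc:
Arc length L_a = R·θ = 6.2·(88.8°·π/180) = 6.2·1.5499 = 9.61 m
M_R = s_u·L_a·R = 21·9.61·6.2 = 1251.1 kN·m/m
M_D = W·d = 373·0.99 = 369.3 kN·m/m
FS = M_R / M_D = 1251.1 / 369.3 = 3.388

FS = 3.39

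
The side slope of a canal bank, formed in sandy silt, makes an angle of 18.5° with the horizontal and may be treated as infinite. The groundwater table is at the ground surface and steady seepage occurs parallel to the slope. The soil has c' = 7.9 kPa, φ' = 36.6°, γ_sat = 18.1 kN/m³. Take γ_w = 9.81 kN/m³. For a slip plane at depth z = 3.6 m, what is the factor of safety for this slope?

FS = 1.42

With seepage parallel to the slope and the water table at the surface, the effective normal stress on the slip plane uses the buoyant unit weight γ' = γ_sat − γ_w while the driving shear stress uses γ_sat:
FS = [c' + γ' z cos²β tanφ'] / [γ_sat z sinβ cosβ]
γ' = 18.1 − 9.81 = 8.29 kN/m³
Numerator = 7.9 + 8.29·3.6·cos²18.5°·tan36.6° = 7.9 + 8.29·3.6·0.8993·0.7427 = 27.833 kPa
Denominator = 18.1·3.6·sin18.5°·cos18.5° = 18.1·3.6·0.3173·0.9483 = 19.607 kPa
FS = 27.833 / 19.607 = 1.420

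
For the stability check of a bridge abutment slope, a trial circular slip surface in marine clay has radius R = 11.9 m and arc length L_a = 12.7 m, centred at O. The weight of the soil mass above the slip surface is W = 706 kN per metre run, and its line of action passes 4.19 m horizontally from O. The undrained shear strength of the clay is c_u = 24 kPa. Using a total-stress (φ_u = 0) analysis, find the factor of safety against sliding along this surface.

FS = 1.23

Taking moments about the centre O, the resisting moment is provided by the undrained shear strength acting along the arc:
M_R = c_u·L_a·R = 24·12.70·11.9 = 3627.1 kN·m/m
M_D = W·d = 706·4.19 = 2958.1 kN·m/m
FS = M_R / M_D = 3627.1 / 2958.1 = 1.226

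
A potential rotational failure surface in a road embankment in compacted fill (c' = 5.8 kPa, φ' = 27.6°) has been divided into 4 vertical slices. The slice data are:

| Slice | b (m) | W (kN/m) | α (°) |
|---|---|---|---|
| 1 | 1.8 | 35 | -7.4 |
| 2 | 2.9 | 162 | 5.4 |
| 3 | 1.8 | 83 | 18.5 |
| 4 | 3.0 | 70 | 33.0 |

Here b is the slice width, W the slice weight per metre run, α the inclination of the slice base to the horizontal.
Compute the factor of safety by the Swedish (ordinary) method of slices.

Ordinary method of slices: FS = Σ[c'·Δl_i + (W_i cosα_i)·tanφ'] / Σ W_i sinα_i, with Δl_i = b_i / cosα_i.
Slice 1: Δl = 1.8/cos(-7.4°) = 1.815 m; N'_1 = 35·cos(-7.4°) = 34.7; c'Δl = 10.53; W sinα = -4.5
Slice 2: Δl = 2.9/cos5.4° = 2.913 m; N'_2 = 162·cos5.4° = 161.3; c'Δl = 16.89; W sinα = 15.2
Slice 3: Δl = 1.8/cos18.5° = 1.898 m; N'_3 = 83·cos18.5° = 78.7; c'Δl = 11.01; W sinα = 26.3
Slice 4: Δl = 3.0/cos33.0° = 3.577 m; N'_4 = 70·cos33.0° = 58.7; c'Δl = 20.75; W sinα = 38.1
Σc'Δl = 59.2 kN/m; ΣN' = 333.4 kN/m; ΣW sinα = 75.2 kN/m
Resisting = 59.2 + 333.4·tan27.6° = 59.2 + 174.3 = 233.5 kN/m
FS = 233.5 / 75.2 = 3.105

FS = 3.10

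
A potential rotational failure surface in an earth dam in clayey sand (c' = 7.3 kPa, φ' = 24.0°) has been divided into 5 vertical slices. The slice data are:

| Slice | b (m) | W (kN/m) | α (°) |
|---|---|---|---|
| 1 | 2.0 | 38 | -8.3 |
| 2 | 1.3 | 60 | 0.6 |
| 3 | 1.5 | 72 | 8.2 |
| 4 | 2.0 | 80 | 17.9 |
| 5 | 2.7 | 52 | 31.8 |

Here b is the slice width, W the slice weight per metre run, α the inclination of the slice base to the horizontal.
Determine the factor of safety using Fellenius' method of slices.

Ordinary method of slices: FS = Σ[c'·Δl_i + (W_i cosα_i)·tanφ'] / Σ W_i sinα_i, with Δl_i = b_i / cosα_i.
Slice 1: Δl = 2.0/cos(-8.3°) = 2.021 m; N'_1 = 38·cos(-8.3°) = 37.6; c'Δl = 14.75; W sinα = -5.5
Slice 2: Δl = 1.3/cos0.6° = 1.300 m; N'_2 = 60·cos0.6° = 60.0; c'Δl = 9.49; W sinα = 0.6
Slice 3: Δl = 1.5/cos8.2° = 1.515 m; N'_3 = 72·cos8.2° = 71.3; c'Δl = 11.06; W sinα = 10.3
Slice 4: Δl = 2.0/cos17.9° = 2.102 m; N'_4 = 80·cos17.9° = 76.1; c'Δl = 15.34; W sinα = 24.6
Slice 5: Δl = 2.7/cos31.8° = 3.177 m; N'_5 = 52·cos31.8° = 44.2; c'Δl = 23.19; W sinα = 27.4
Σc'Δl = 73.8 kN/m; ΣN' = 289.2 kN/m; ΣW sinα = 57.4 kN/m
Resisting = 73.8 + 289.2·tan24.0° = 73.8 + 128.8 = 202.6 kN/m
FS = 202.6 / 57.4 = 3.529

FS = 3.53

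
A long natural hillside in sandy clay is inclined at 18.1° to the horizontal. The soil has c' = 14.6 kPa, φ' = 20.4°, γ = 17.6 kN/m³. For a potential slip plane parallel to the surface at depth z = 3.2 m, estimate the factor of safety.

FS = 2.02

For an infinite slope with a slip plane parallel to the surface (no pore pressure): FS = [c' + γz cos²β tanφ'] / [γz sinβ cosβ].
γz = 17.6·3.2 = 56.32 kN/m²
Numerator = 14.6 + 56.32·cos²18.1°·tan20.4° = 14.6 + 56.32·0.9035·0.3719 = 33.524 kPa
Denominator = 56.32·sin18.1°·cos18.1° = 56.32·0.3107·0.9505 = 16.631 kPa
FS = 33.524 / 16.631 = 2.016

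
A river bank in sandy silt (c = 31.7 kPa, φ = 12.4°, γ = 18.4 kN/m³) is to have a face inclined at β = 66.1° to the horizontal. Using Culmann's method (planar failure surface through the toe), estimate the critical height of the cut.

H_c = 15.08 m

Culmann's analysis gives the critical failure plane at α_cr = (β + φ)/2 = (66.1 + 12.4)/2 = 39.2°, and the critical height
H_c = (4c/γ) · sinβ cosφ / [1 − cos(β − φ)]
    = (4·31.7/18.4) · sin66.1°·cos12.4° / [1 − cos(53.7°)]
    = 6.891 · 0.9143·0.9767 / [1 − 0.5920]
    = 6.891 · 0.8929 / 0.4080
    = 15.08 m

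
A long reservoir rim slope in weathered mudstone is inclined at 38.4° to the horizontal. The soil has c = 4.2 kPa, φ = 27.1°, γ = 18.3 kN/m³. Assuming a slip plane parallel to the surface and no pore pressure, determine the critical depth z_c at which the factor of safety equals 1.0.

Setting FS = 1.00 in FS = [c + γz cos²β tanφ] / [γz sinβ cosβ] and solving for z:
z = c / [γ cosβ (FS·sinβ − cosβ·tanφ)]
  = 4.2 / [18.3·cos38.4°·(1.00·sin38.4° − cos38.4°·tan27.1°)]
  = 4.2 / [18.3·0.7837·(1.00·0.6211 − 0.7837·0.5117)]
  = 4.2 / 3.1568 = 1.330 m

z_c = 1.33 m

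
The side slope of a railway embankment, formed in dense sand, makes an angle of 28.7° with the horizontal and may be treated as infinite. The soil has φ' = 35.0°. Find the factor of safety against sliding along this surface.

For a dry cohesionless infinite slope the factor of safety is FS = tanφ' / tanβ.
FS = tan35.0° / tan28.7° = 0.7002 / 0.5475 = 1.279

FS = 1.28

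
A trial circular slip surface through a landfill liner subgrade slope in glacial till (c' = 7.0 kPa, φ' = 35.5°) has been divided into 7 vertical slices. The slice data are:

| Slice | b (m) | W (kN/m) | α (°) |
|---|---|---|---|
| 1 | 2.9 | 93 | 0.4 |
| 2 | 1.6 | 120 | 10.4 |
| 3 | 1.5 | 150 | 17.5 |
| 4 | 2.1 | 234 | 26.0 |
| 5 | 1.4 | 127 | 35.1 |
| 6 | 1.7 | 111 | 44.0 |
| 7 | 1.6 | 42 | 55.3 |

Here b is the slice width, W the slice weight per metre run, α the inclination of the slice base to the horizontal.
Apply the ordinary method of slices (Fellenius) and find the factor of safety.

Ordinary method of slices: FS = Σ[c'·Δl_i + (W_i cosα_i)·tanφ'] / Σ W_i sinα_i, with Δl_i = b_i / cosα_i.
Slice 1: Δl = 2.9/cos0.4° = 2.900 m; N'_1 = 93·cos0.4° = 93.0; c'Δl = 20.30; W sinα = 0.6
Slice 2: Δl = 1.6/cos10.4° = 1.627 m; N'_2 = 120·cos10.4° = 118.0; c'Δl = 11.39; W sinα = 21.7
Slice 3: Δl = 1.5/cos17.5° = 1.573 m; N'_3 = 150·cos17.5° = 143.1; c'Δl = 11.01; W sinα = 45.1
Slice 4: Δl = 2.1/cos26.0° = 2.336 m; N'_4 = 234·cos26.0° = 210.3; c'Δl = 16.36; W sinα = 102.6
Slice 5: Δl = 1.4/cos35.1° = 1.711 m; N'_5 = 127·cos35.1° = 103.9; c'Δl = 11.98; W sinα = 73.0
Slice 6: Δl = 1.7/cos44.0° = 2.363 m; N'_6 = 111·cos44.0° = 79.8; c'Δl = 16.54; W sinα = 77.1
Slice 7: Δl = 1.6/cos55.3° = 2.811 m; N'_7 = 42·cos55.3° = 23.9; c'Δl = 19.67; W sinα = 34.5
Σc'Δl = 107.2 kN/m; ΣN' = 772.1 kN/m; ΣW sinα = 354.7 kN/m
Resisting = 107.2 + 772.1·tan35.5° = 107.2 + 550.7 = 658.0 kN/m
FS = 658.0 / 354.7 = 1.855

FS = 1.86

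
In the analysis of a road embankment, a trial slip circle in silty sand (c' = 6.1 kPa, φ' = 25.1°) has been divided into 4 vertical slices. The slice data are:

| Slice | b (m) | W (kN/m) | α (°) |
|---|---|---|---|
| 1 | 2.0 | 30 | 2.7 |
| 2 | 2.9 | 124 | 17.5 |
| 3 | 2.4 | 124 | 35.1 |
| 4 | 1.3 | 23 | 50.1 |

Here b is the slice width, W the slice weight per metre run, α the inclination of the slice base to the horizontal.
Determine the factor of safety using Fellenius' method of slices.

FS = 1.45

Ordinary method of slices: FS = Σ[c'·Δl_i + (W_i cosα_i)·tanφ'] / Σ W_i sinα_i, with Δl_i = b_i / cosα_i.
Slice 1: Δl = 2.0/cos2.7° = 2.002 m; N'_1 = 30·cos2.7° = 30.0; c'Δl = 12.21; W sinα = 1.4
Slice 2: Δl = 2.9/cos17.5° = 3.041 m; N'_2 = 124·cos17.5° = 118.3; c'Δl = 18.55; W sinα = 37.3
Slice 3: Δl = 2.4/cos35.1° = 2.933 m; N'_3 = 124·cos35.1° = 101.5; c'Δl = 17.89; W sinα = 71.3
Slice 4: Δl = 1.3/cos50.1° = 2.027 m; N'_4 = 23·cos50.1° = 14.8; c'Δl = 12.36; W sinα = 17.6
Σc'Δl = 61.0 kN/m; ΣN' = 264.4 kN/m; ΣW sinα = 127.6 kN/m
Resisting = 61.0 + 264.4·tan25.1° = 61.0 + 123.9 = 184.9 kN/m
FS = 184.9 / 127.6 = 1.448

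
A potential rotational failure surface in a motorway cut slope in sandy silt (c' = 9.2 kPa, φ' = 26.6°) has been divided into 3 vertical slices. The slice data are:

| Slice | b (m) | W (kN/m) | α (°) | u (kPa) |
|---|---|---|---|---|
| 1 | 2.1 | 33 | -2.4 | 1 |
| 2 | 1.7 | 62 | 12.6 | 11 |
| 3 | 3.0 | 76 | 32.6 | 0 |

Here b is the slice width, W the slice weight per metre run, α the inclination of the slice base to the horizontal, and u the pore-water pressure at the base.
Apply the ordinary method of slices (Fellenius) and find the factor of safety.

FS = 2.57

Ordinary method of slices: FS = Σ[c'·Δl_i + (W_i cosα_i − u_i·Δl_i)·tanφ'] / Σ W_i sinα_i, with Δl_i = b_i / cosα_i.
Slice 1: Δl = 2.1/cos(-2.4°) = 2.102 m; N'_1 = 33·cos(-2.4°) − 1·2.102 = 30.9; c'Δl = 19.34; W sinα = -1.4
Slice 2: Δl = 1.7/cos12.6° = 1.742 m; N'_2 = 62·cos12.6° − 11·1.742 = 41.3; c'Δl = 16.03; W sinα = 13.5
Slice 3: Δl = 3.0/cos32.6° = 3.561 m; N'_3 = 76·cos32.6° − 0·3.561 = 64.0; c'Δl = 32.76; W sinα = 40.9
Σc'Δl = 68.1 kN/m; ΣN' = 136.2 kN/m; ΣW sinα = 53.1 kN/m
Resisting = 68.1 + 136.2·tan26.6° = 68.1 + 68.2 = 136.3 kN/m
FS = 136.3 / 53.1 = 2.568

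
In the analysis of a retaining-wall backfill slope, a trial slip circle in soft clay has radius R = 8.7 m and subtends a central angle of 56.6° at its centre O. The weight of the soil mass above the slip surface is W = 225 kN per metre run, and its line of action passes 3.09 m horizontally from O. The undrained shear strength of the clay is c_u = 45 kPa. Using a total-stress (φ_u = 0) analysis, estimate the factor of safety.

Taking moments about the centre O, the resisting moment is provided by the undrained shear strength acting along the arc:
Arc length L_a = R·θ = 8.7·(56.6°·π/180) = 8.7·0.9879 = 8.59 m
M_R = c_u·L_a·R = 45·8.59·8.7 = 3364.7 kN·m/m
M_D = W·d = 225·3.09 = 695.2 kN·m/m
FS = M_R / M_D = 3364.7 / 695.2 = 4.840

FS = 4.84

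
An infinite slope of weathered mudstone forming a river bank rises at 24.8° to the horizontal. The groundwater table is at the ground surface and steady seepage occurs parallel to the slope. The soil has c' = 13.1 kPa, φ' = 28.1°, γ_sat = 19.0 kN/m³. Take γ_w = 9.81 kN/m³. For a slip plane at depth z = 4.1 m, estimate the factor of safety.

FS = 1.00

With seepage parallel to the slope and the water table at the surface, the effective normal stress on the slip plane uses the buoyant unit weight γ' = γ_sat − γ_w while the driving shear stress uses γ_sat:
FS = [c' + γ' z cos²β tanφ'] / [γ_sat z sinβ cosβ]
γ' = 19.0 − 9.81 = 9.19 kN/m³
Numerator = 13.1 + 9.19·4.1·cos²24.8°·tan28.1° = 13.1 + 9.19·4.1·0.8241·0.5340 = 29.679 kPa
Denominator = 19.0·4.1·sin24.8°·cos24.8° = 19.0·4.1·0.4195·0.9078 = 29.662 kPa
FS = 29.679 / 29.662 = 1.001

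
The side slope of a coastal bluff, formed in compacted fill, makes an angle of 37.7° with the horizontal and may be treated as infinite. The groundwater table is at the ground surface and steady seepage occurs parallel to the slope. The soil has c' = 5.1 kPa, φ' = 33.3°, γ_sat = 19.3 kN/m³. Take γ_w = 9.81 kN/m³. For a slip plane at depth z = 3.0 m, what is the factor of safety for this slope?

FS = 0.60

With seepage parallel to the slope and the water table at the surface, the effective normal stress on the slip plane uses the buoyant unit weight γ' = γ_sat − γ_w while the driving shear stress uses γ_sat:
FS = [c' + γ' z cos²β tanφ'] / [γ_sat z sinβ cosβ]
γ' = 19.3 − 9.81 = 9.49 kN/m³
Numerator = 5.1 + 9.49·3.0·cos²37.7°·tan33.3° = 5.1 + 9.49·3.0·0.6260·0.6569 = 16.808 kPa
Denominator = 19.3·3.0·sin37.7°·cos37.7° = 19.3·3.0·0.6115·0.7912 = 28.015 kPa
FS = 16.808 / 28.015 = 0.600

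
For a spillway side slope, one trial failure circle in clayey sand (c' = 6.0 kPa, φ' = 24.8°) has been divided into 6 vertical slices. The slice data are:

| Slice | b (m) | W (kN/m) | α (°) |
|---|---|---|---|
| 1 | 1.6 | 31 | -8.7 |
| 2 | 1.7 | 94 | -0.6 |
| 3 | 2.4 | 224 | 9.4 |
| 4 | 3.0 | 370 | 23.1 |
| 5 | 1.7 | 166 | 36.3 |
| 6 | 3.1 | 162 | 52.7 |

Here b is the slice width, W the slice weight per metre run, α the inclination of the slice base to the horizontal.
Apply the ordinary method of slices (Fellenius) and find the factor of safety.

Ordinary method of slices: FS = Σ[c'·Δl_i + (W_i cosα_i)·tanφ'] / Σ W_i sinα_i, with Δl_i = b_i / cosα_i.
Slice 1: Δl = 1.6/cos(-8.7°) = 1.619 m; N'_1 = 31·cos(-8.7°) = 30.6; c'Δl = 9.71; W sinα = -4.7
Slice 2: Δl = 1.7/cos(-0.6°) = 1.700 m; N'_2 = 94·cos(-0.6°) = 94.0; c'Δl = 10.20; W sinα = -1.0
Slice 3: Δl = 2.4/cos9.4° = 2.433 m; N'_3 = 224·cos9.4° = 221.0; c'Δl = 14.60; W sinα = 36.6
Slice 4: Δl = 3.0/cos23.1° = 3.262 m; N'_4 = 370·cos23.1° = 340.3; c'Δl = 19.57; W sinα = 145.2
Slice 5: Δl = 1.7/cos36.3° = 2.109 m; N'_5 = 166·cos36.3° = 133.8; c'Δl = 12.66; W sinα = 98.3
Slice 6: Δl = 3.1/cos52.7° = 5.116 m; N'_6 = 162·cos52.7° = 98.2; c'Δl = 30.69; W sinα = 128.9
Σc'Δl = 97.4 kN/m; ΣN' = 917.9 kN/m; ΣW sinα = 403.2 kN/m
Resisting = 97.4 + 917.9·tan24.8° = 97.4 + 424.1 = 521.6 kN/m
FS = 521.6 / 403.2 = 1.294

FS = 1.29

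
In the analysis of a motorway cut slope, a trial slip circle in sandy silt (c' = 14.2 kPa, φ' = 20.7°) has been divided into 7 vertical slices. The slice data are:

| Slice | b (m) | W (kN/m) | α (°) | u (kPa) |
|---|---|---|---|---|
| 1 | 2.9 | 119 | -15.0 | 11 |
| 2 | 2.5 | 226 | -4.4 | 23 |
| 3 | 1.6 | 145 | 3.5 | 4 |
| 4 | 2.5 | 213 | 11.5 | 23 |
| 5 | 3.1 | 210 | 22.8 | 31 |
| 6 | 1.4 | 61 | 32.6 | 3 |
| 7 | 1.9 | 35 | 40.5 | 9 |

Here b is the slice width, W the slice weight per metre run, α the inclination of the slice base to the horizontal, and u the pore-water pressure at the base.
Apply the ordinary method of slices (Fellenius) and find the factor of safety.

FS = 3.57

Ordinary method of slices: FS = Σ[c'·Δl_i + (W_i cosα_i − u_i·Δl_i)·tanφ'] / Σ W_i sinα_i, with Δl_i = b_i / cosα_i.
Slice 1: Δl = 2.9/cos(-15.0°) = 3.002 m; N'_1 = 119·cos(-15.0°) − 11·3.002 = 81.9; c'Δl = 42.63; W sinα = -30.8
Slice 2: Δl = 2.5/cos(-4.4°) = 2.507 m; N'_2 = 226·cos(-4.4°) − 23·2.507 = 167.7; c'Δl = 35.60; W sinα = -17.3
Slice 3: Δl = 1.6/cos3.5° = 1.603 m; N'_3 = 145·cos3.5° − 4·1.603 = 138.3; c'Δl = 22.76; W sinα = 8.9
Slice 4: Δl = 2.5/cos11.5° = 2.551 m; N'_4 = 213·cos11.5° − 23·2.551 = 150.0; c'Δl = 36.23; W sinα = 42.5
Slice 5: Δl = 3.1/cos22.8° = 3.363 m; N'_5 = 210·cos22.8° − 31·3.363 = 89.3; c'Δl = 47.75; W sinα = 81.4
Slice 6: Δl = 1.4/cos32.6° = 1.662 m; N'_6 = 61·cos32.6° − 3·1.662 = 46.4; c'Δl = 23.60; W sinα = 32.9
Slice 7: Δl = 1.9/cos40.5° = 2.499 m; N'_7 = 35·cos40.5° − 9·2.499 = 4.1; c'Δl = 35.48; W sinα = 22.7
Σc'Δl = 244.1 kN/m; ΣN' = 677.8 kN/m; ΣW sinα = 140.2 kN/m
Resisting = 244.1 + 677.8·tan20.7° = 244.1 + 256.1 = 500.2 kN/m
FS = 500.2 / 140.2 = 3.569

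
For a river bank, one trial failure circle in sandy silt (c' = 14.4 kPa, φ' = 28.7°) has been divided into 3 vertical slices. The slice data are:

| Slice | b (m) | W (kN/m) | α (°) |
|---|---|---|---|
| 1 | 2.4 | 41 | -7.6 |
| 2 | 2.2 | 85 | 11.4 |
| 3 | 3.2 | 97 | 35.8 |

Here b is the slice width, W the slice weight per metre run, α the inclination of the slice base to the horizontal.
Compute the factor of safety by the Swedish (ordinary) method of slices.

FS = 3.45

Ordinary method of slices: FS = Σ[c'·Δl_i + (W_i cosα_i)·tanφ'] / Σ W_i sinα_i, with Δl_i = b_i / cosα_i.
Slice 1: Δl = 2.4/cos(-7.6°) = 2.421 m; N'_1 = 41·cos(-7.6°) = 40.6; c'Δl = 34.87; W sinα = -5.4
Slice 2: Δl = 2.2/cos11.4° = 2.244 m; N'_2 = 85·cos11.4° = 83.3; c'Δl = 32.32; W sinα = 16.8
Slice 3: Δl = 3.2/cos35.8° = 3.945 m; N'_3 = 97·cos35.8° = 78.7; c'Δl = 56.81; W sinα = 56.7
Σc'Δl = 124.0 kN/m; ΣN' = 202.6 kN/m; ΣW sinα = 68.1 kN/m
Resisting = 124.0 + 202.6·tan28.7° = 124.0 + 110.9 = 234.9 kN/m
FS = 234.9 / 68.1 = 3.449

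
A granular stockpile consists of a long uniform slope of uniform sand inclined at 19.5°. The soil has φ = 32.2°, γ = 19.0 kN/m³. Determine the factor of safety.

FS = 1.78

For a dry cohesionless infinite slope the factor of safety is FS = tanφ / tanβ.
FS = tan32.2° / tan19.5° = 0.6297 / 0.3541 = 1.778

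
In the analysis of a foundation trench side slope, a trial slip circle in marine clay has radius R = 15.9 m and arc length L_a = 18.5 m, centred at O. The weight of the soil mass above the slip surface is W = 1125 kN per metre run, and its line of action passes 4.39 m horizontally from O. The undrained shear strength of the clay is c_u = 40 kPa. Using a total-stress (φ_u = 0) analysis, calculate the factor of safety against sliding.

Taking moments about the centre O, the resisting moment is provided by the undrained shear strength acting along the arc:
M_R = c_u·L_a·R = 40·18.50·15.9 = 11766.0 kN·m/m
M_D = W·d = 1125·4.39 = 4938.8 kN·m/m
FS = M_R / M_D = 11766.0 / 4938.8 = 2.382

FS = 2.38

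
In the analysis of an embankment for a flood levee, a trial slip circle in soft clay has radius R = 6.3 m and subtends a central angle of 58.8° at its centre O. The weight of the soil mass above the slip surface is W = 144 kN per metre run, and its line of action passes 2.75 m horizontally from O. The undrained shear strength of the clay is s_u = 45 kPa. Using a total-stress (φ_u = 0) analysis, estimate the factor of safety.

Taking moments about the centre O, the resisting moment is provided by the undrained shear strength acting along the arc:
Arc length L_a = R·θ = 6.3·(58.8°·π/180) = 6.3·1.0263 = 6.47 m
M_R = s_u·L_a·R = 45·6.47·6.3 = 1832.9 kN·m/m
M_D = W·d = 144·2.75 = 396.0 kN·m/m
FS = M_R / M_D = 1832.9 / 396.0 = 4.629

FS = 4.63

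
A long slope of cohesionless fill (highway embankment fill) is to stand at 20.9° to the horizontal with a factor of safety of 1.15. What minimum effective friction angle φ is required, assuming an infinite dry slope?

φ = 23.7°

FS = tanφ/tanβ ⇒ tanφ = FS · tanβ = 1.15 · tan20.9° = 0.4391
φ = arctan(0.4391) = 23.71°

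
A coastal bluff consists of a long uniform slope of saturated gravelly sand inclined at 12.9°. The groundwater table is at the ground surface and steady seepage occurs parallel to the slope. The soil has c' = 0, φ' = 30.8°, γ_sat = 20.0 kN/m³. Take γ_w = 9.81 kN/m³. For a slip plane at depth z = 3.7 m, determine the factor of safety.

With seepage parallel to the slope and the water table at the surface, the effective normal stress on the slip plane uses the buoyant unit weight γ' = γ_sat − γ_w while the driving shear stress uses γ_sat:
FS = [c' + γ' z cos²β tanφ'] / [γ_sat z sinβ cosβ]
(For c' = 0 this reduces to FS = (γ'/γ_sat)·tanφ'/tanβ.)
γ' = 20.0 − 9.81 = 10.19 kN/m³
Numerator = 0.0 + 10.19·3.7·cos²12.9°·tan30.8° = 0.0 + 10.19·3.7·0.9502·0.5961 = 21.355 kPa
Denominator = 20.0·3.7·sin12.9°·cos12.9° = 20.0·3.7·0.2233·0.9748 = 16.104 kPa
FS = 21.355 / 16.104 = 1.326

FS = 1.33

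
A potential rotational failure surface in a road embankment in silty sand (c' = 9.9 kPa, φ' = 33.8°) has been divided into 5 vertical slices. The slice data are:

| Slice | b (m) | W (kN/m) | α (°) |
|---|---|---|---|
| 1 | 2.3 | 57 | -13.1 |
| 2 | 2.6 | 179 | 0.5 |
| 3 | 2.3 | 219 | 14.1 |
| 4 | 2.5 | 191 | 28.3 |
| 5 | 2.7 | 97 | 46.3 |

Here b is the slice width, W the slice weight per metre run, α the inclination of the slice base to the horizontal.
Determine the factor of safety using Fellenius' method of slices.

FS = 2.94

Ordinary method of slices: FS = Σ[c'·Δl_i + (W_i cosα_i)·tanφ'] / Σ W_i sinα_i, with Δl_i = b_i / cosα_i.
Slice 1: Δl = 2.3/cos(-13.1°) = 2.361 m; N'_1 = 57·cos(-13.1°) = 55.5; c'Δl = 23.38; W sinα = -12.9
Slice 2: Δl = 2.6/cos0.5° = 2.600 m; N'_2 = 179·cos0.5° = 179.0; c'Δl = 25.74; W sinα = 1.6
Slice 3: Δl = 2.3/cos14.1° = 2.371 m; N'_3 = 219·cos14.1° = 212.4; c'Δl = 23.48; W sinα = 53.4
Slice 4: Δl = 2.5/cos28.3° = 2.839 m; N'_4 = 191·cos28.3° = 168.2; c'Δl = 28.11; W sinα = 90.6
Slice 5: Δl = 2.7/cos46.3° = 3.908 m; N'_5 = 97·cos46.3° = 67.0; c'Δl = 38.69; W sinα = 70.1
Σc'Δl = 139.4 kN/m; ΣN' = 682.1 kN/m; ΣW sinα = 202.7 kN/m
Resisting = 139.4 + 682.1·tan33.8° = 139.4 + 456.6 = 596.0 kN/m
FS = 596.0 / 202.7 = 2.941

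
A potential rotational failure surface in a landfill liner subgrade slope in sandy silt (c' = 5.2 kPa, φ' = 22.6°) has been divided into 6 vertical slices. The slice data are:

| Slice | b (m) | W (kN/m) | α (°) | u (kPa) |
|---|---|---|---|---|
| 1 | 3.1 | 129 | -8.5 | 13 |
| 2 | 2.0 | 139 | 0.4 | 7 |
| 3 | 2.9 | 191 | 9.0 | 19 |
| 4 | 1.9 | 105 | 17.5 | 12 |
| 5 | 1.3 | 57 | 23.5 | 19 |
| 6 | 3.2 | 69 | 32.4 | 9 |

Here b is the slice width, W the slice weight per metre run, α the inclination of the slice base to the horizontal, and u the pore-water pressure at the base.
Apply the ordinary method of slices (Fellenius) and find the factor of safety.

Ordinary method of slices: FS = Σ[c'·Δl_i + (W_i cosα_i − u_i·Δl_i)·tanφ'] / Σ W_i sinα_i, with Δl_i = b_i / cosα_i.
Slice 1: Δl = 3.1/cos(-8.5°) = 3.134 m; N'_1 = 129·cos(-8.5°) − 13·3.134 = 86.8; c'Δl = 16.30; W sinα = -19.1
Slice 2: Δl = 2.0/cos0.4° = 2.000 m; N'_2 = 139·cos0.4° − 7·2.000 = 125.0; c'Δl = 10.40; W sinα = 1.0
Slice 3: Δl = 2.9/cos9.0° = 2.936 m; N'_3 = 191·cos9.0° − 19·2.936 = 132.9; c'Δl = 15.27; W sinα = 29.9
Slice 4: Δl = 1.9/cos17.5° = 1.992 m; N'_4 = 105·cos17.5° − 12·1.992 = 76.2; c'Δl = 10.36; W sinα = 31.6
Slice 5: Δl = 1.3/cos23.5° = 1.418 m; N'_5 = 57·cos23.5° − 19·1.418 = 25.3; c'Δl = 7.37; W sinα = 22.7
Slice 6: Δl = 3.2/cos32.4° = 3.790 m; N'_6 = 69·cos32.4° − 9·3.790 = 24.1; c'Δl = 19.71; W sinα = 37.0
Σc'Δl = 79.4 kN/m; ΣN' = 470.4 kN/m; ΣW sinα = 103.1 kN/m
Resisting = 79.4 + 470.4·tan22.6° = 79.4 + 195.8 = 275.2 kN/m
FS = 275.2 / 103.1 = 2.671

FS = 2.67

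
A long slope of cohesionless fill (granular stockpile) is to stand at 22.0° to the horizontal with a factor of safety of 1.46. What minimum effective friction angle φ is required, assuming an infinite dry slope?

φ = 30.5°

FS = tanφ/tanβ ⇒ tanφ = FS · tanβ = 1.46 · tan22.0° = 0.5899
φ = arctan(0.5899) = 30.54°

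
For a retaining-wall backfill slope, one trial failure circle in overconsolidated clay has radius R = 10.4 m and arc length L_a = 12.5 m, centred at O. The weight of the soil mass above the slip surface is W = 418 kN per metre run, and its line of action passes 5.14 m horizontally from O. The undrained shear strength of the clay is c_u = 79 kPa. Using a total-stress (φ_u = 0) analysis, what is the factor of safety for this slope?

FS = 4.78

Taking moments about the centre O, the resisting moment is provided by the undrained shear strength acting along the arc:
M_R = c_u·L_a·R = 79·12.50·10.4 = 10270.0 kN·m/m
M_D = W·d = 418·5.14 = 2148.5 kN·m/m
FS = M_R / M_D = 10270.0 / 2148.5 = 4.780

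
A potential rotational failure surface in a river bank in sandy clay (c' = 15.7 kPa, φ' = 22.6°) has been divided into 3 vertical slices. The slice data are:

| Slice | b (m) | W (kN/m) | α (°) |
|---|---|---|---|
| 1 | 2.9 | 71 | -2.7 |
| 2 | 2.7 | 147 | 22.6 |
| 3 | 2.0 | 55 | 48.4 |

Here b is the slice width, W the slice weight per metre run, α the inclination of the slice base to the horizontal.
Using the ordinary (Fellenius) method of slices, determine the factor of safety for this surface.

FS = 2.55

Ordinary method of slices: FS = Σ[c'·Δl_i + (W_i cosα_i)·tanφ'] / Σ W_i sinα_i, with Δl_i = b_i / cosα_i.
Slice 1: Δl = 2.9/cos(-2.7°) = 2.903 m; N'_1 = 71·cos(-2.7°) = 70.9; c'Δl = 45.58; W sinα = -3.3
Slice 2: Δl = 2.7/cos22.6° = 2.925 m; N'_2 = 147·cos22.6° = 135.7; c'Δl = 45.92; W sinα = 56.5
Slice 3: Δl = 2.0/cos48.4° = 3.012 m; N'_3 = 55·cos48.4° = 36.5; c'Δl = 47.29; W sinα = 41.1
Σc'Δl = 138.8 kN/m; ΣN' = 243.1 kN/m; ΣW sinα = 94.3 kN/m
Resisting = 138.8 + 243.1·tan22.6° = 138.8 + 101.2 = 240.0 kN/m
FS = 240.0 / 94.3 = 2.546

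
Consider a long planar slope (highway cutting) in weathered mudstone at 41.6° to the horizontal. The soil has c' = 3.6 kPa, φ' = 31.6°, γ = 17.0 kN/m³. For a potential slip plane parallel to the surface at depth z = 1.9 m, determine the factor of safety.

For an infinite slope with a slip plane parallel to the surface (no pore pressure): FS = [c' + γz cos²β tanφ'] / [γz sinβ cosβ].
γz = 17.0·1.9 = 32.30 kN/m²
Numerator = 3.6 + 32.30·cos²41.6°·tan31.6° = 3.6 + 32.30·0.5592·0.6152 = 14.712 kPa
Denominator = 32.30·sin41.6°·cos41.6° = 32.30·0.6639·0.7478 = 16.036 kPa
FS = 14.712 / 16.036 = 0.917

FS = 0.92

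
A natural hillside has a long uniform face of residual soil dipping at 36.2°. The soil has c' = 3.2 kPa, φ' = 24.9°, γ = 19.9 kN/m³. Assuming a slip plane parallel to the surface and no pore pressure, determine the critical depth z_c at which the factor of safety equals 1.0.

z_c = 0.92 m

Setting FS = 1.00 in FS = [c' + γz cos²β tanφ'] / [γz sinβ cosβ] and solving for z:
z = c' / [γ cosβ (FS·sinβ − cosβ·tanφ')]
  = 3.2 / [19.9·cos36.2°·(1.00·sin36.2° − cos36.2°·tan24.9°)]
  = 3.2 / [19.9·0.8070·(1.00·0.5906 − 0.8070·0.4642)]
  = 3.2 / 3.4691 = 0.922 m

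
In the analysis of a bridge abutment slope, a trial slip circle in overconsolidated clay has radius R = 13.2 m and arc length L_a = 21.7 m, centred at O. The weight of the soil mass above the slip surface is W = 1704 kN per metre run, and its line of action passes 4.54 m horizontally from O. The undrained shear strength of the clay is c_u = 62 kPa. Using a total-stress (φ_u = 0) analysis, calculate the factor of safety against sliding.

FS = 2.30

Taking moments about the centre O, the resisting moment is provided by the undrained shear strength acting along the arc:
M_R = c_u·L_a·R = 62·21.70·13.2 = 17759.3 kN·m/m
M_D = W·d = 1704·4.54 = 7736.2 kN·m/m
FS = M_R / M_D = 17759.3 / 7736.2 = 2.296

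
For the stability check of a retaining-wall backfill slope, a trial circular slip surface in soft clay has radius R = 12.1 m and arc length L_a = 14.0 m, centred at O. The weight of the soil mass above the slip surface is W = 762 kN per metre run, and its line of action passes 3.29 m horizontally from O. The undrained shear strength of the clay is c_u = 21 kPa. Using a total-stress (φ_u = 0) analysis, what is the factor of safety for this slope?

FS = 1.42

Taking moments about the centre O, the resisting moment is provided by the undrained shear strength acting along the arc:
M_R = c_u·L_a·R = 21·14.00·12.1 = 3557.4 kN·m/m
M_D = W·d = 762·3.29 = 2507.0 kN·m/m
FS = M_R / M_D = 3557.4 / 2507.0 = 1.419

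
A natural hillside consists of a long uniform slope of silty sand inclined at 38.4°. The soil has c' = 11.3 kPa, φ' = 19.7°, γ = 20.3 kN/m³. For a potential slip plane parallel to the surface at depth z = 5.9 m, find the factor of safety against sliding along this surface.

For an infinite slope with a slip plane parallel to the surface (no pore pressure): FS = [c' + γz cos²β tanφ'] / [γz sinβ cosβ].
γz = 20.3·5.9 = 119.77 kN/m²
Numerator = 11.3 + 119.77·cos²38.4°·tan19.7° = 11.3 + 119.77·0.6142·0.3581 = 37.638 kPa
Denominator = 119.77·sin38.4°·cos38.4° = 119.77·0.6211·0.7837 = 58.303 kPa
FS = 37.638 / 58.303 = 0.646

FS = 0.65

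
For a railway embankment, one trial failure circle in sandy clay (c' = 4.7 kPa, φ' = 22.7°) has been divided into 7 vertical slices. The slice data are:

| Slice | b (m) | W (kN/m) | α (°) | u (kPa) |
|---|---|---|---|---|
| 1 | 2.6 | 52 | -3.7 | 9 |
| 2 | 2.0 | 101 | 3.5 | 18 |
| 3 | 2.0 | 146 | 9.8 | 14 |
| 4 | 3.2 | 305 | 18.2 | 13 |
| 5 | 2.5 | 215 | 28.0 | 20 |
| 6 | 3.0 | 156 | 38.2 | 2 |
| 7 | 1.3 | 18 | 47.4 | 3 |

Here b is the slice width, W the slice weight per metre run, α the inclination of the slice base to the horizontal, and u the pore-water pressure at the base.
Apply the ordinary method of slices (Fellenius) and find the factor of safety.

FS = 1.15

Ordinary method of slices: FS = Σ[c'·Δl_i + (W_i cosα_i − u_i·Δl_i)·tanφ'] / Σ W_i sinα_i, with Δl_i = b_i / cosα_i.
Slice 1: Δl = 2.6/cos(-3.7°) = 2.605 m; N'_1 = 52·cos(-3.7°) − 9·2.605 = 28.4; c'Δl = 12.25; W sinα = -3.4
Slice 2: Δl = 2.0/cos3.5° = 2.004 m; N'_2 = 101·cos3.5° − 18·2.004 = 64.7; c'Δl = 9.42; W sinα = 6.2
Slice 3: Δl = 2.0/cos9.8° = 2.030 m; N'_3 = 146·cos9.8° − 14·2.030 = 115.5; c'Δl = 9.54; W sinα = 24.9
Slice 4: Δl = 3.2/cos18.2° = 3.369 m; N'_4 = 305·cos18.2° − 13·3.369 = 246.0; c'Δl = 15.83; W sinα = 95.3
Slice 5: Δl = 2.5/cos28.0° = 2.831 m; N'_5 = 215·cos28.0° − 20·2.831 = 133.2; c'Δl = 13.31; W sinα = 100.9
Slice 6: Δl = 3.0/cos38.2° = 3.817 m; N'_6 = 156·cos38.2° − 2·3.817 = 115.0; c'Δl = 17.94; W sinα = 96.5
Slice 7: Δl = 1.3/cos47.4° = 1.921 m; N'_7 = 18·cos47.4° − 3·1.921 = 6.4; c'Δl = 9.03; W sinα = 13.2
Σc'Δl = 87.3 kN/m; ΣN' = 709.2 kN/m; ΣW sinα = 333.6 kN/m
Resisting = 87.3 + 709.2·tan22.7° = 87.3 + 296.7 = 384.0 kN/m
FS = 384.0 / 333.6 = 1.151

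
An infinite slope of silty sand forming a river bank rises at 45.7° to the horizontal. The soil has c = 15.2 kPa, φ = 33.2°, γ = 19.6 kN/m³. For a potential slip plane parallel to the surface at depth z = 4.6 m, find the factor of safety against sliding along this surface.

FS = 0.98

For an infinite slope with a slip plane parallel to the surface (no pore pressure): FS = [c + γz cos²β tanφ] / [γz sinβ cosβ].
γz = 19.6·4.6 = 90.16 kN/m²
Numerator = 15.2 + 90.16·cos²45.7°·tan33.2° = 15.2 + 90.16·0.4878·0.6544 = 43.979 kPa
Denominator = 90.16·sin45.7°·cos45.7° = 90.16·0.7157·0.6984 = 45.067 kPa
FS = 43.979 / 45.067 = 0.976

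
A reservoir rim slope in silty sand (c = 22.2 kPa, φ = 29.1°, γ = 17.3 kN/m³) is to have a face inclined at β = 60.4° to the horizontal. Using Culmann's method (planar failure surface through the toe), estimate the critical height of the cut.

Culmann's analysis gives the critical failure plane at α_cr = (β + φ)/2 = (60.4 + 29.1)/2 = 44.8°, and the critical height
H_c = (4c/γ) · sinβ cosφ / [1 − cos(β − φ)]
    = (4·22.2/17.3) · sin60.4°·cos29.1° / [1 − cos(31.3°)]
    = 5.133 · 0.8695·0.8738 / [1 − 0.8545]
    = 5.133 · 0.7597 / 0.1455
    = 26.79 m

H_c = 26.79 m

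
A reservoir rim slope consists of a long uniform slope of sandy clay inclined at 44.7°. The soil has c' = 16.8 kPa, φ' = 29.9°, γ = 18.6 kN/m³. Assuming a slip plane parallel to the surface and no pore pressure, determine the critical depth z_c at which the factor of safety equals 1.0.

z_c = 4.31 m

Setting FS = 1.00 in FS = [c' + γz cos²β tanφ'] / [γz sinβ cosβ] and solving for z:
z = c' / [γ cosβ (FS·sinβ − cosβ·tanφ')]
  = 16.8 / [18.6·cos44.7°·(1.00·sin44.7° − cos44.7°·tan29.9°)]
  = 16.8 / [18.6·0.7108·(1.00·0.7034 − 0.7108·0.5750)]
  = 16.8 / 3.8958 = 4.312 m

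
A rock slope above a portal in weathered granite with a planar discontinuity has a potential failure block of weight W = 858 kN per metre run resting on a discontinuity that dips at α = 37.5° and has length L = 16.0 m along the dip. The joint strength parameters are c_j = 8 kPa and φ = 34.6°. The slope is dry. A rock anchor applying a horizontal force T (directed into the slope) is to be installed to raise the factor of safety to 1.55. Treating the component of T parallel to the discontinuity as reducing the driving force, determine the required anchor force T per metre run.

Resolving forces along and normal to the sliding plane, with the horizontal anchor force T adding T·sinα to the effective normal force and T·cosα acting up the plane against the driving force:
FS = [c_jL + (W cosα + T sinα) tanφ] / [W sinα − T cosα]
Without the anchor: N' = 680.7 kN/m, driving T_d = 522.3 kN/m, resisting R = 8·16.0 + 680.7·tan34.6° = 597.6 kN/m, FS = 1.14.
Setting FS = 1.55 and solving for T:
1.55·(522.3 − T cos37.5°) = 597.6 + T sin37.5°·tan34.6°
T·(sin37.5°·tan34.6° + 1.55·cos37.5°) = 1.55·522.3 − 597.6
T·(0.6088·0.6899 + 1.55·0.7934) = 809.6 − 597.6 = 212.0
T·1.6497 = 212.0
T = 128.5 kN/m

T = 129 kN/m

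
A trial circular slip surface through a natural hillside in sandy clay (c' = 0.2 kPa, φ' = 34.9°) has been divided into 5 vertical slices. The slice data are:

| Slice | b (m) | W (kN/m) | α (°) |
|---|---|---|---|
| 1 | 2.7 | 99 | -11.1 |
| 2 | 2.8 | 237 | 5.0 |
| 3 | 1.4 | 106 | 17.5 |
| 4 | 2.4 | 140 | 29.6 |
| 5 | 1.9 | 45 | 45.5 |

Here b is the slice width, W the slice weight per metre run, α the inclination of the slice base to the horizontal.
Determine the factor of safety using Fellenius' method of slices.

Ordinary method of slices: FS = Σ[c'·Δl_i + (W_i cosα_i)·tanφ'] / Σ W_i sinα_i, with Δl_i = b_i / cosα_i.
Slice 1: Δl = 2.7/cos(-11.1°) = 2.751 m; N'_1 = 99·cos(-11.1°) = 97.1; c'Δl = 0.55; W sinα = -19.1
Slice 2: Δl = 2.8/cos5.0° = 2.811 m; N'_2 = 237·cos5.0° = 236.1; c'Δl = 0.56; W sinα = 20.7
Slice 3: Δl = 1.4/cos17.5° = 1.468 m; N'_3 = 106·cos17.5° = 101.1; c'Δl = 0.29; W sinα = 31.9
Slice 4: Δl = 2.4/cos29.6° = 2.760 m; N'_4 = 140·cos29.6° = 121.7; c'Δl = 0.55; W sinα = 69.2
Slice 5: Δl = 1.9/cos45.5° = 2.711 m; N'_5 = 45·cos45.5° = 31.5; c'Δl = 0.54; W sinα = 32.1
Σc'Δl = 2.5 kN/m; ΣN' = 587.6 kN/m; ΣW sinα = 134.7 kN/m
Resisting = 2.5 + 587.6·tan34.9° = 2.5 + 409.9 = 412.4 kN/m
FS = 412.4 / 134.7 = 3.061

FS = 3.06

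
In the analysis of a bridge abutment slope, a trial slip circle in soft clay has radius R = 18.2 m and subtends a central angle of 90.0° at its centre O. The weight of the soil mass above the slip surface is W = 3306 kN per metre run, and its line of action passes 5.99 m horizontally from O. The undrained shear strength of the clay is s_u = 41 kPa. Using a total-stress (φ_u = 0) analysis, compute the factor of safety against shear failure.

Taking moments about the centre O, the resisting moment is provided by the undrained shear strength acting along the arc:
Arc length L_a = R·θ = 18.2·(90.0°·π/180) = 18.2·1.5708 = 28.59 m
M_R = s_u·L_a·R = 41·28.59·18.2 = 21332.7 kN·m/m
M_D = W·d = 3306·5.99 = 19802.9 kN·m/m
FS = M_R / M_D = 21332.7 / 19802.9 = 1.077

FS = 1.08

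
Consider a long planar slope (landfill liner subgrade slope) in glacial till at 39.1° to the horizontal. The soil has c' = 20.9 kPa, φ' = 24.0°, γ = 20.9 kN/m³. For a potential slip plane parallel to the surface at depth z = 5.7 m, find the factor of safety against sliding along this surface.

For an infinite slope with a slip plane parallel to the surface (no pore pressure): FS = [c' + γz cos²β tanφ'] / [γz sinβ cosβ].
γz = 20.9·5.7 = 119.13 kN/m²
Numerator = 20.9 + 119.13·cos²39.1°·tan24.0° = 20.9 + 119.13·0.6022·0.4452 = 52.843 kPa
Denominator = 119.13·sin39.1°·cos39.1° = 119.13·0.6307·0.7760 = 58.306 kPa
FS = 52.843 / 58.306 = 0.906

FS = 0.91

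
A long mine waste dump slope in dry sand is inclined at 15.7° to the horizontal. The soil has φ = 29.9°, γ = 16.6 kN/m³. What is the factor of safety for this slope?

FS = 2.05

For a dry cohesionless infinite slope the factor of safety is FS = tanφ / tanβ.
FS = tan29.9° / tan15.7° = 0.5750 / 0.2811 = 2.046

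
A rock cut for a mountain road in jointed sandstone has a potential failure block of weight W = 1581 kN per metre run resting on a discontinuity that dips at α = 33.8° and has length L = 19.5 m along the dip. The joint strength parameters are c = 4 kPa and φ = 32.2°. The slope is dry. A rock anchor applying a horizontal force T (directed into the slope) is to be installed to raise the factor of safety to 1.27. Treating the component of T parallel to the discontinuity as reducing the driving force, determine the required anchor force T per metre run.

Resolving forces along and normal to the sliding plane, with the horizontal anchor force T adding T·sinα to the effective normal force and T·cosα acting up the plane against the driving force:
FS = [cL + (W cosα + T sinα) tanφ] / [W sinα − T cosα]
Without the anchor: N' = 1313.8 kN/m, driving T_d = 879.5 kN/m, resisting R = 4·19.5 + 1313.8·tan32.2° = 905.3 kN/m, FS = 1.03.
Setting FS = 1.27 and solving for T:
1.27·(879.5 − T cos33.8°) = 905.3 + T sin33.8°·tan32.2°
T·(sin33.8°·tan32.2° + 1.27·cos33.8°) = 1.27·879.5 − 905.3
T·(0.5563·0.6297 + 1.27·0.8310) = 1117.0 − 905.3 = 211.6
T·1.4057 = 211.6
T = 150.6 kN/m

T = 151 kN/m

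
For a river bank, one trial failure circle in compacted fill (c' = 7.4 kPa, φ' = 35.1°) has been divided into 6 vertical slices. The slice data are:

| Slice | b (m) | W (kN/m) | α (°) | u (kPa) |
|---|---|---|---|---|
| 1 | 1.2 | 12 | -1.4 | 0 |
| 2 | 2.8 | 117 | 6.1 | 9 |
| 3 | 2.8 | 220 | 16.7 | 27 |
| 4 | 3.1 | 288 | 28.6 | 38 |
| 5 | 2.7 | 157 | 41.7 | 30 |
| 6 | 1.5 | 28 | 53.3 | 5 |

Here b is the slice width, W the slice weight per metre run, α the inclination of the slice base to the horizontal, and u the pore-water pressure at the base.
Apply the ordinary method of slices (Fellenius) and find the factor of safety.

FS = 1.12

Ordinary method of slices: FS = Σ[c'·Δl_i + (W_i cosα_i − u_i·Δl_i)·tanφ'] / Σ W_i sinα_i, with Δl_i = b_i / cosα_i.
Slice 1: Δl = 1.2/cos(-1.4°) = 1.200 m; N'_1 = 12·cos(-1.4°) − 0·1.200 = 12.0; c'Δl = 8.88; W sinα = -0.3
Slice 2: Δl = 2.8/cos6.1° = 2.816 m; N'_2 = 117·cos6.1° − 9·2.816 = 91.0; c'Δl = 20.84; W sinα = 12.4
Slice 3: Δl = 2.8/cos16.7° = 2.923 m; N'_3 = 220·cos16.7° − 27·2.923 = 131.8; c'Δl = 21.63; W sinα = 63.2
Slice 4: Δl = 3.1/cos28.6° = 3.531 m; N'_4 = 288·cos28.6° − 38·3.531 = 118.7; c'Δl = 26.13; W sinα = 137.9
Slice 5: Δl = 2.7/cos41.7° = 3.616 m; N'_5 = 157·cos41.7° − 30·3.616 = 8.7; c'Δl = 26.76; W sinα = 104.4
Slice 6: Δl = 1.5/cos53.3° = 2.510 m; N'_6 = 28·cos53.3° − 5·2.510 = 4.2; c'Δl = 18.57; W sinα = 22.4
Σc'Δl = 122.8 kN/m; ΣN' = 366.4 kN/m; ΣW sinα = 340.1 kN/m
Resisting = 122.8 + 366.4·tan35.1° = 122.8 + 257.5 = 380.3 kN/m
FS = 380.3 / 340.1 = 1.118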